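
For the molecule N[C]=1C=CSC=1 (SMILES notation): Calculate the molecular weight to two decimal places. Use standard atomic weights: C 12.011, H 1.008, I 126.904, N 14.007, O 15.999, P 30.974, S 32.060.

First, the molecular formula is C4H5NS (counting implicit H from valence).
  C: 4 × 12.011 = 48.044
  H: 5 × 1.008 = 5.040
  N: 1 × 14.007 = 14.007
  S: 1 × 32.060 = 32.060
Sum: 4×12.011 + 5×1.008 + 1×14.007 + 1×32.060 = 99.151 → 99.15 g/mol.

99.15 g/mol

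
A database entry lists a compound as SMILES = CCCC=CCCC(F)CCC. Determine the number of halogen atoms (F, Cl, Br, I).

1

Halogen atoms appear at heavy-atom position 9 (1×F).
Other groups present: 1 alkene.
Halogen count: 1.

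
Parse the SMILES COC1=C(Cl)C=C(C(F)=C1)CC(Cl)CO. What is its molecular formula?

C10H11Cl2FO2

Walk through each heavy atom and fill implicit hydrogens from standard valence (C 4, N 3, O 2, S 2, halogen 1):
  atom 1: C, bond orders sum to 1 (valence 4) → 3 H
  atom 2: O, bond orders sum to 2 (valence 2) → 0 H
  atom 3: C, bond orders sum to 4 (valence 4) → 0 H
  atom 4: C, bond orders sum to 4 (valence 4) → 0 H
  atom 5: Cl (halogen, monovalent) → 0 H
  atom 6: C, bond orders sum to 3 (valence 4) → 1 H
  atom 7: C, bond orders sum to 4 (valence 4) → 0 H
  atom 8: C, bond orders sum to 4 (valence 4) → 0 H
  atom 9: F (halogen, monovalent) → 0 H
  atom 10: C, bond orders sum to 3 (valence 4) → 1 H
  atom 11: C, bond orders sum to 2 (valence 4) → 2 H
  atom 12: C, bond orders sum to 3 (valence 4) → 1 H
  atom 13: Cl (halogen, monovalent) → 0 H
  atom 14: C, bond orders sum to 2 (valence 4) → 2 H
  atom 15: O, bond orders sum to 1 (valence 2) → 1 H
Totals → C:10, H:11, Cl:2, F:1, O:2.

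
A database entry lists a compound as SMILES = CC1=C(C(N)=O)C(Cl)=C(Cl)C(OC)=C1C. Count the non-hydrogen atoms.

15

Every atom symbol written in the SMILES (organic subset) is one heavy atom; implicit H are not written.
Heavy atoms by element → C:10, Cl:2, N:1, O:2.
Total: 15.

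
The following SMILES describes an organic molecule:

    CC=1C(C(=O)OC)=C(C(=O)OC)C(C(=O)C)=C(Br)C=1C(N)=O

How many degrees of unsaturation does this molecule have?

8

Molecular formula: C14H14BrNO6.
DoU = (2C + 2 + N − H − X) / 2, where X is the halogen count and O/S are ignored.
    = (2·14 + 2 + 1 − 14 − 1) / 2 = 16 / 2 = 8.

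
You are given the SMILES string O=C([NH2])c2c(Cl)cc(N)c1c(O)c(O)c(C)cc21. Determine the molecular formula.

Walk through each heavy atom and fill implicit hydrogens from standard valence (C 4, N 3, O 2, S 2, halogen 1); for lowercase aromatic atoms, an aromatic c carries 1 H when it has two neighbours and 0 H with three, and aromatic n carries 0 H:
  atom 1: O, bond orders sum to 2 (valence 2) → 0 H
  atom 2: C, bond orders sum to 4 (valence 4) → 0 H
  atom 3: N with explicit H count 2
  atom 4: aromatic c, 3 neighbours → 0 H
  atom 5: aromatic c, 3 neighbours → 0 H
  atom 6: Cl (halogen, monovalent) → 0 H
  atom 7: aromatic c, 2 neighbours → 1 H
  atom 8: aromatic c, 3 neighbours → 0 H
  atom 9: N, bond orders sum to 1 (valence 3) → 2 H
  atom 10: aromatic c, 3 neighbours → 0 H
  atom 11: aromatic c, 3 neighbours → 0 H
  atom 12: O, bond orders sum to 1 (valence 2) → 1 H
  atom 13: aromatic c, 3 neighbours → 0 H
  atom 14: O, bond orders sum to 1 (valence 2) → 1 H
  atom 15: aromatic c, 3 neighbours → 0 H
  atom 16: C, bond orders sum to 1 (valence 4) → 3 H
  atom 17: aromatic c, 2 neighbours → 1 H
  atom 18: aromatic c, 3 neighbours → 0 H
Totals → C:12, H:11, Cl:1, N:2, O:3.

C12H11ClN2O3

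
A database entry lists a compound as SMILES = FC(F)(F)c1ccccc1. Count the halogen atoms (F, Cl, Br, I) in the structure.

Halogen atoms appear at heavy-atom positions 1, 3, 4 (3×F).
Halogen count: 3.

3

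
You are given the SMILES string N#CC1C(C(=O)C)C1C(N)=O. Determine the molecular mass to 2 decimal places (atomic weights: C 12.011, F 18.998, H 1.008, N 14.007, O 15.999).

152.15 g/mol

First, the molecular formula is C7H8N2O2 (counting implicit H from valence).
  C: 7 × 12.011 = 84.077
  H: 8 × 1.008 = 8.064
  N: 2 × 14.007 = 28.014
  O: 2 × 15.999 = 31.998
Sum: 7×12.011 + 8×1.008 + 2×14.007 + 2×15.999 = 152.153 → 152.15 g/mol.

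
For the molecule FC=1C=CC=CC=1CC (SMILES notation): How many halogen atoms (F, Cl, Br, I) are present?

Halogen atoms appear at heavy-atom position 1 (1×F).
Halogen count: 1.

1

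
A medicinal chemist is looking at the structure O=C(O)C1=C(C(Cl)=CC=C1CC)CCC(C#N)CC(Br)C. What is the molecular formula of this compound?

C16H19BrClNO2

Walk through each heavy atom and fill implicit hydrogens from standard valence (C 4, N 3, O 2, S 2, halogen 1):
  atom 1: O, bond orders sum to 2 (valence 2) → 0 H
  atom 2: C, bond orders sum to 4 (valence 4) → 0 H
  atom 3: O, bond orders sum to 1 (valence 2) → 1 H
  atom 4: C, bond orders sum to 4 (valence 4) → 0 H
  atom 5: C, bond orders sum to 4 (valence 4) → 0 H
  atom 6: C, bond orders sum to 4 (valence 4) → 0 H
  atom 7: Cl (halogen, monovalent) → 0 H
  atom 8: C, bond orders sum to 3 (valence 4) → 1 H
  atom 9: C, bond orders sum to 3 (valence 4) → 1 H
  atom 10: C, bond orders sum to 4 (valence 4) → 0 H
  atom 11: C, bond orders sum to 2 (valence 4) → 2 H
  atom 12: C, bond orders sum to 1 (valence 4) → 3 H
  atom 13: C, bond orders sum to 2 (valence 4) → 2 H
  atom 14: C, bond orders sum to 2 (valence 4) → 2 H
  atom 15: C, bond orders sum to 3 (valence 4) → 1 H
  atom 16: C, bond orders sum to 4 (valence 4) → 0 H
  atom 17: N, bond orders sum to 3 (valence 3) → 0 H
  atom 18: C, bond orders sum to 2 (valence 4) → 2 H
  atom 19: C, bond orders sum to 3 (valence 4) → 1 H
  atom 20: Br (halogen, monovalent) → 0 H
  atom 21: C, bond orders sum to 1 (valence 4) → 3 H
Totals → C:16, H:19, Br:1, Cl:1, N:1, O:2.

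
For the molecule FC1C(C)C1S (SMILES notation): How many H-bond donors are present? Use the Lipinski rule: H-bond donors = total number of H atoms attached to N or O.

0

Donors: find every N or O and count the H atoms it carries.
  (no N or O atoms present)
Lipinski HBD = 0.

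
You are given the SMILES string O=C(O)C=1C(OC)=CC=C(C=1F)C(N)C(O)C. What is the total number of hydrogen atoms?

14

Walk through each heavy atom and fill implicit hydrogens from standard valence (C 4, N 3, O 2, S 2, halogen 1):
  atom 1: O, bond orders sum to 2 (valence 2) → 0 H
  atom 2: C, bond orders sum to 4 (valence 4) → 0 H
  atom 3: O, bond orders sum to 1 (valence 2) → 1 H
  atom 4: C, bond orders sum to 4 (valence 4) → 0 H
  atom 5: C, bond orders sum to 4 (valence 4) → 0 H
  atom 6: O, bond orders sum to 2 (valence 2) → 0 H
  atom 7: C, bond orders sum to 1 (valence 4) → 3 H
  atom 8: C, bond orders sum to 3 (valence 4) → 1 H
  atom 9: C, bond orders sum to 3 (valence 4) → 1 H
  atom 10: C, bond orders sum to 4 (valence 4) → 0 H
  atom 11: C, bond orders sum to 4 (valence 4) → 0 H
  atom 12: F (halogen, monovalent) → 0 H
  atom 13: C, bond orders sum to 3 (valence 4) → 1 H
  atom 14: N, bond orders sum to 1 (valence 3) → 2 H
  atom 15: C, bond orders sum to 3 (valence 4) → 1 H
  atom 16: O, bond orders sum to 1 (valence 2) → 1 H
  atom 17: C, bond orders sum to 1 (valence 4) → 3 H
Total hydrogens: 14.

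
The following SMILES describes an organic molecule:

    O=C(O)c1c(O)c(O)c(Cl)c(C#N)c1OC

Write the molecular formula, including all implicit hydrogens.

Walk through each heavy atom and fill implicit hydrogens from standard valence (C 4, N 3, O 2, S 2, halogen 1); for lowercase aromatic atoms, an aromatic c carries 1 H when it has two neighbours and 0 H with three, and aromatic n carries 0 H:
  atom 1: O, bond orders sum to 2 (valence 2) → 0 H
  atom 2: C, bond orders sum to 4 (valence 4) → 0 H
  atom 3: O, bond orders sum to 1 (valence 2) → 1 H
  atom 4: aromatic c, 3 neighbours → 0 H
  atom 5: aromatic c, 3 neighbours → 0 H
  atom 6: O, bond orders sum to 1 (valence 2) → 1 H
  atom 7: aromatic c, 3 neighbours → 0 H
  atom 8: O, bond orders sum to 1 (valence 2) → 1 H
  atom 9: aromatic c, 3 neighbours → 0 H
  atom 10: Cl (halogen, monovalent) → 0 H
  atom 11: aromatic c, 3 neighbours → 0 H
  atom 12: C, bond orders sum to 4 (valence 4) → 0 H
  atom 13: N, bond orders sum to 3 (valence 3) → 0 H
  atom 14: aromatic c, 3 neighbours → 0 H
  atom 15: O, bond orders sum to 2 (valence 2) → 0 H
  atom 16: C, bond orders sum to 1 (valence 4) → 3 H
Totals → C:9, H:6, Cl:1, N:1, O:5.

C9H6ClNO5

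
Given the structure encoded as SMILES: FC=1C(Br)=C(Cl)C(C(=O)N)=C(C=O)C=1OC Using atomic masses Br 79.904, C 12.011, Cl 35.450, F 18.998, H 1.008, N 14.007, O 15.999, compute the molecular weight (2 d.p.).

First, the molecular formula is C9H6BrClFNO3 (counting implicit H from valence).
  Br: 1 × 79.904 = 79.904
  C: 9 × 12.011 = 108.099
  Cl: 1 × 35.450 = 35.450
  F: 1 × 18.998 = 18.998
  H: 6 × 1.008 = 6.048
  N: 1 × 14.007 = 14.007
  O: 3 × 15.999 = 47.997
Sum: 1×79.904 + 9×12.011 + 1×35.450 + 1×18.998 + 6×1.008 + 1×14.007 + 3×15.999 = 310.503 → 310.50 g/mol.

310.50 g/mol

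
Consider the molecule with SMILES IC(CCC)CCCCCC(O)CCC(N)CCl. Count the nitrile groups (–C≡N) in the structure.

Scan the SMILES for the nitrile motif — none present.
Groups that are present: 1 hydroxyl, 1 primary amine.

0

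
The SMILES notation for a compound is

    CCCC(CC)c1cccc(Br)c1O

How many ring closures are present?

In SMILES, each pair of matching ring-closure digits denotes one ring-closing bond; the number of such bonds equals the number of independent rings.
Ring-closure bonds here: 1.

1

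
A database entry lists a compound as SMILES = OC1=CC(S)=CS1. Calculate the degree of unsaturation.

3

Molecular formula: C4H4OS2.
DoU = (2C + 2 + N − H − X) / 2, where X is the halogen count and O/S are ignored.
    = (2·4 + 2 + 0 − 4 − 0) / 2 = 6 / 2 = 3.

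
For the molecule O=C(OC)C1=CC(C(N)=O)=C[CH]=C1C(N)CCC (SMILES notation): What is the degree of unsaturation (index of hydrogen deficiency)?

Degree of unsaturation = (number of rings) + (number of π bonds).
Ring closures in the SMILES: 1.
π bonds: 5 double bonds (each 1 DoU) → 5 DoU from unsaturation.
Total DoU = 1 + 5 = 6.

6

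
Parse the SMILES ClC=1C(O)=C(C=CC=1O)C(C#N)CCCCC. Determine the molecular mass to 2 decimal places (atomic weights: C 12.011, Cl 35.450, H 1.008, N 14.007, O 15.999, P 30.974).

First, the molecular formula is C13H16ClNO2 (counting implicit H from valence).
  C: 13 × 12.011 = 156.143
  Cl: 1 × 35.450 = 35.450
  H: 16 × 1.008 = 16.128
  N: 1 × 14.007 = 14.007
  O: 2 × 15.999 = 31.998
Sum: 13×12.011 + 1×35.450 + 16×1.008 + 1×14.007 + 2×15.999 = 253.726 → 253.73 g/mol.

253.73 g/mol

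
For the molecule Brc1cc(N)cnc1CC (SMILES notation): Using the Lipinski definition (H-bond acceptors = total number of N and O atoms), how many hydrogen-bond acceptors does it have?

N atoms: 2; O atoms: 0.
Lipinski HBA = 2 + 0 = 2.

2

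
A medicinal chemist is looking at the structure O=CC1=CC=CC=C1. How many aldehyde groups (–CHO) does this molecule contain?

The aldehyde motif appears at heavy-atom position 2 in the SMILES.
Aldehyde count: 1.

1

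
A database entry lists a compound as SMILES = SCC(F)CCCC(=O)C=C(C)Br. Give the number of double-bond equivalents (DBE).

2

Molecular formula: C9H14BrFOS.
DoU = (2C + 2 + N − H − X) / 2, where X is the halogen count and O/S are ignored.
    = (2·9 + 2 + 0 − 14 − 2) / 2 = 4 / 2 = 2.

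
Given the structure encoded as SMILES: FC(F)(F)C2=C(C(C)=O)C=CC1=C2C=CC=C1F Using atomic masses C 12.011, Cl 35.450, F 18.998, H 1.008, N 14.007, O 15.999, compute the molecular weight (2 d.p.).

256.20 g/mol

First, the molecular formula is C13H8F4O (counting implicit H from valence).
  C: 13 × 12.011 = 156.143
  F: 4 × 18.998 = 75.992
  H: 8 × 1.008 = 8.064
  O: 1 × 15.999 = 15.999
Sum: 13×12.011 + 4×18.998 + 8×1.008 + 1×15.999 = 256.198 → 256.20 g/mol.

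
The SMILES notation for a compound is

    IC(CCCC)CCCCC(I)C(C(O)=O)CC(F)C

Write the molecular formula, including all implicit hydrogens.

C15H27FI2O2

Walk through each heavy atom and fill implicit hydrogens from standard valence (C 4, N 3, O 2, S 2, halogen 1):
  atom 1: I (halogen, monovalent) → 0 H
  atom 2: C, bond orders sum to 3 (valence 4) → 1 H
  atom 3: C, bond orders sum to 2 (valence 4) → 2 H
  atom 4: C, bond orders sum to 2 (valence 4) → 2 H
  atom 5: C, bond orders sum to 2 (valence 4) → 2 H
  atom 6: C, bond orders sum to 1 (valence 4) → 3 H
  atom 7: C, bond orders sum to 2 (valence 4) → 2 H
  atom 8: C, bond orders sum to 2 (valence 4) → 2 H
  atom 9: C, bond orders sum to 2 (valence 4) → 2 H
  atom 10: C, bond orders sum to 2 (valence 4) → 2 H
  atom 11: C, bond orders sum to 3 (valence 4) → 1 H
  atom 12: I (halogen, monovalent) → 0 H
  atom 13: C, bond orders sum to 3 (valence 4) → 1 H
  atom 14: C, bond orders sum to 4 (valence 4) → 0 H
  atom 15: O, bond orders sum to 1 (valence 2) → 1 H
  atom 16: O, bond orders sum to 2 (valence 2) → 0 H
  atom 17: C, bond orders sum to 2 (valence 4) → 2 H
  atom 18: C, bond orders sum to 3 (valence 4) → 1 H
  atom 19: F (halogen, monovalent) → 0 H
  atom 20: C, bond orders sum to 1 (valence 4) → 3 H
Totals → C:15, H:27, F:1, I:2, O:2.
In Hill order: C15H27FI2O2.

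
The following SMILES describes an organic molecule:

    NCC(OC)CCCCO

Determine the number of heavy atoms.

Every atom symbol written in the SMILES (organic subset) is one heavy atom; implicit H are not written.
Heavy atoms by element → C:7, N:1, O:2.
Total: 10.

10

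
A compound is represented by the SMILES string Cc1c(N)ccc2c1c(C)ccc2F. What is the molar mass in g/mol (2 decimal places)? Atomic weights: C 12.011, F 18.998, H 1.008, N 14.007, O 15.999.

First, the molecular formula is C12H12FN (counting implicit H from valence).
  C: 12 × 12.011 = 144.132
  F: 1 × 18.998 = 18.998
  H: 12 × 1.008 = 12.096
  N: 1 × 14.007 = 14.007
Sum: 12×12.011 + 1×18.998 + 12×1.008 + 1×14.007 = 189.233 → 189.23 g/mol.

189.23 g/mol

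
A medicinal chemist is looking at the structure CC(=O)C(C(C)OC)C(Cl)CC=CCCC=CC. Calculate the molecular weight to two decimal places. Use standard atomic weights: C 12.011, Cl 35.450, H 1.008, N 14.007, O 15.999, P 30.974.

First, the molecular formula is C15H25ClO2 (counting implicit H from valence).
  C: 15 × 12.011 = 180.165
  Cl: 1 × 35.450 = 35.450
  H: 25 × 1.008 = 25.200
  O: 2 × 15.999 = 31.998
Sum: 15×12.011 + 1×35.450 + 25×1.008 + 2×15.999 = 272.813 → 272.81 g/mol.

272.81 g/mol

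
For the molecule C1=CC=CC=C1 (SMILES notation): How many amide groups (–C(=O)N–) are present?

Scan the SMILES for the amide motif — none present.

0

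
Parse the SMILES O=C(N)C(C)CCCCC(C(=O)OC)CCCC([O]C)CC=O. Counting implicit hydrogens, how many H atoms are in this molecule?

Walk through each heavy atom and fill implicit hydrogens from standard valence (C 4, N 3, O 2, S 2, halogen 1):
  atom 1: O, bond orders sum to 2 (valence 2) → 0 H
  atom 2: C, bond orders sum to 4 (valence 4) → 0 H
  atom 3: N, bond orders sum to 1 (valence 3) → 2 H
  atom 4: C, bond orders sum to 3 (valence 4) → 1 H
  atom 5: C, bond orders sum to 1 (valence 4) → 3 H
  atom 6: C, bond orders sum to 2 (valence 4) → 2 H
  atom 7: C, bond orders sum to 2 (valence 4) → 2 H
  atom 8: C, bond orders sum to 2 (valence 4) → 2 H
  atom 9: C, bond orders sum to 2 (valence 4) → 2 H
  atom 10: C, bond orders sum to 3 (valence 4) → 1 H
  atom 11: C, bond orders sum to 4 (valence 4) → 0 H
  atom 12: O, bond orders sum to 2 (valence 2) → 0 H
  atom 13: O, bond orders sum to 2 (valence 2) → 0 H
  atom 14: C, bond orders sum to 1 (valence 4) → 3 H
  atom 15: C, bond orders sum to 2 (valence 4) → 2 H
  atom 16: C, bond orders sum to 2 (valence 4) → 2 H
  atom 17: C, bond orders sum to 2 (valence 4) → 2 H
  atom 18: C, bond orders sum to 3 (valence 4) → 1 H
  atom 19: O with explicit H count 0
  atom 20: C, bond orders sum to 1 (valence 4) → 3 H
  atom 21: C, bond orders sum to 2 (valence 4) → 2 H
  atom 22: C, bond orders sum to 3 (valence 4) → 1 H
  atom 23: O, bond orders sum to 2 (valence 2) → 0 H
Total hydrogens: 31.

31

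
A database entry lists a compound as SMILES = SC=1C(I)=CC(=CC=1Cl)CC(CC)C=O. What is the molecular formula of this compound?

C11H12ClIOS

Walk through each heavy atom and fill implicit hydrogens from standard valence (C 4, N 3, O 2, S 2, halogen 1):
  atom 1: S, bond orders sum to 1 (valence 2) → 1 H
  atom 2: C, bond orders sum to 4 (valence 4) → 0 H
  atom 3: C, bond orders sum to 4 (valence 4) → 0 H
  atom 4: I (halogen, monovalent) → 0 H
  atom 5: C, bond orders sum to 3 (valence 4) → 1 H
  atom 6: C, bond orders sum to 4 (valence 4) → 0 H
  atom 7: C, bond orders sum to 3 (valence 4) → 1 H
  atom 8: C, bond orders sum to 4 (valence 4) → 0 H
  atom 9: Cl (halogen, monovalent) → 0 H
  atom 10: C, bond orders sum to 2 (valence 4) → 2 H
  atom 11: C, bond orders sum to 3 (valence 4) → 1 H
  atom 12: C, bond orders sum to 2 (valence 4) → 2 H
  atom 13: C, bond orders sum to 1 (valence 4) → 3 H
  atom 14: C, bond orders sum to 3 (valence 4) → 1 H
  atom 15: O, bond orders sum to 2 (valence 2) → 0 H
Totals → C:11, H:12, Cl:1, I:1, O:1, S:1.
In Hill order: C11H12ClIOS.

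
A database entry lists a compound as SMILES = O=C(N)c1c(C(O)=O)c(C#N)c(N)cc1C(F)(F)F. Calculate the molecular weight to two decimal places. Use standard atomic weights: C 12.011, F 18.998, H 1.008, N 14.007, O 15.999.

First, the molecular formula is C10H6F3N3O3 (counting implicit H from valence).
  C: 10 × 12.011 = 120.110
  F: 3 × 18.998 = 56.994
  H: 6 × 1.008 = 6.048
  N: 3 × 14.007 = 42.021
  O: 3 × 15.999 = 47.997
Sum: 10×12.011 + 3×18.998 + 6×1.008 + 3×14.007 + 3×15.999 = 273.170 → 273.17 g/mol.

273.17 g/mol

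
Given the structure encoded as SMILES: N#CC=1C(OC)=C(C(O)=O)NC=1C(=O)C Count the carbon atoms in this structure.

Count every carbon token in the SMILES (each C, including those in ring-closure positions and inside branches).
Carbon count: 9.

9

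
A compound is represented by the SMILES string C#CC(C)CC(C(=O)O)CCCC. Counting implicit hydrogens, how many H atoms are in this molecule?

18

Walk through each heavy atom and fill implicit hydrogens from standard valence (C 4, N 3, O 2, S 2, halogen 1):
  atom 1: C, bond orders sum to 3 (valence 4) → 1 H
  atom 2: C, bond orders sum to 4 (valence 4) → 0 H
  atom 3: C, bond orders sum to 3 (valence 4) → 1 H
  atom 4: C, bond orders sum to 1 (valence 4) → 3 H
  atom 5: C, bond orders sum to 2 (valence 4) → 2 H
  atom 6: C, bond orders sum to 3 (valence 4) → 1 H
  atom 7: C, bond orders sum to 4 (valence 4) → 0 H
  atom 8: O, bond orders sum to 2 (valence 2) → 0 H
  atom 9: O, bond orders sum to 1 (valence 2) → 1 H
  atom 10: C, bond orders sum to 2 (valence 4) → 2 H
  atom 11: C, bond orders sum to 2 (valence 4) → 2 H
  atom 12: C, bond orders sum to 2 (valence 4) → 2 H
  atom 13: C, bond orders sum to 1 (valence 4) → 3 H
Total hydrogens: 18.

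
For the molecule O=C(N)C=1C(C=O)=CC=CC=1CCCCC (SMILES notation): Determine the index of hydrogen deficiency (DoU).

6

Molecular formula: C13H17NO2.
DoU = (2C + 2 + N − H − X) / 2, where X is the halogen count and O/S are ignored.
    = (2·13 + 2 + 1 − 17 − 0) / 2 = 12 / 2 = 6.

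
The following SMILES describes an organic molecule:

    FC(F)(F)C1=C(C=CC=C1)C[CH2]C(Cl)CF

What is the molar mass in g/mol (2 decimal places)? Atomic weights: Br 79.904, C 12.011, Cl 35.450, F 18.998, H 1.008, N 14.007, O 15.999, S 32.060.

First, the molecular formula is C11H11ClF4 (counting implicit H from valence).
  C: 11 × 12.011 = 132.121
  Cl: 1 × 35.450 = 35.450
  F: 4 × 18.998 = 75.992
  H: 11 × 1.008 = 11.088
Sum: 11×12.011 + 1×35.450 + 4×18.998 + 11×1.008 = 254.651 → 254.65 g/mol.

254.65 g/mol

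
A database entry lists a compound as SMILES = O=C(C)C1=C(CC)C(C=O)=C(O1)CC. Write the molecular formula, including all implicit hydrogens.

C11H14O3

Walk through each heavy atom and fill implicit hydrogens from standard valence (C 4, N 3, O 2, S 2, halogen 1):
  atom 1: O, bond orders sum to 2 (valence 2) → 0 H
  atom 2: C, bond orders sum to 4 (valence 4) → 0 H
  atom 3: C, bond orders sum to 1 (valence 4) → 3 H
  atom 4: C, bond orders sum to 4 (valence 4) → 0 H
  atom 5: C, bond orders sum to 4 (valence 4) → 0 H
  atom 6: C, bond orders sum to 2 (valence 4) → 2 H
  atom 7: C, bond orders sum to 1 (valence 4) → 3 H
  atom 8: C, bond orders sum to 4 (valence 4) → 0 H
  atom 9: C, bond orders sum to 3 (valence 4) → 1 H
  atom 10: O, bond orders sum to 2 (valence 2) → 0 H
  atom 11: C, bond orders sum to 4 (valence 4) → 0 H
  atom 12: O, bond orders sum to 2 (valence 2) → 0 H
  atom 13: C, bond orders sum to 2 (valence 4) → 2 H
  atom 14: C, bond orders sum to 1 (valence 4) → 3 H
Totals → C:11, H:14, O:3.
In Hill order: C11H14O3.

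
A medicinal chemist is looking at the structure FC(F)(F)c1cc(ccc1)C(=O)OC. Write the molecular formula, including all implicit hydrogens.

C9H7F3O2

Walk through each heavy atom and fill implicit hydrogens from standard valence (C 4, N 3, O 2, S 2, halogen 1); for lowercase aromatic atoms, an aromatic c carries 1 H when it has two neighbours and 0 H with three, and aromatic n carries 0 H:
  atom 1: F (halogen, monovalent) → 0 H
  atom 2: C, bond orders sum to 4 (valence 4) → 0 H
  atom 3: F (halogen, monovalent) → 0 H
  atom 4: F (halogen, monovalent) → 0 H
  atom 5: aromatic c, 3 neighbours → 0 H
  atom 6: aromatic c, 2 neighbours → 1 H
  atom 7: aromatic c, 3 neighbours → 0 H
  atom 8: aromatic c, 2 neighbours → 1 H
  atom 9: aromatic c, 2 neighbours → 1 H
  atom 10: aromatic c, 2 neighbours → 1 H
  atom 11: C, bond orders sum to 4 (valence 4) → 0 H
  atom 12: O, bond orders sum to 2 (valence 2) → 0 H
  atom 13: O, bond orders sum to 2 (valence 2) → 0 H
  atom 14: C, bond orders sum to 1 (valence 4) → 3 H
Totals → C:9, H:7, F:3, O:2.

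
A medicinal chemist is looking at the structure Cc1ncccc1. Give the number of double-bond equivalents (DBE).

4

Molecular formula: C6H7N.
DoU = (2C + 2 + N − H − X) / 2, where X is the halogen count and O/S are ignored.
    = (2·6 + 2 + 1 − 7 − 0) / 2 = 8 / 2 = 4.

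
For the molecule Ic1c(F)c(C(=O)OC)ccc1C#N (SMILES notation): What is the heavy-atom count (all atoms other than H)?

Every atom symbol written in the SMILES (organic subset) is one heavy atom; implicit H are not written.
Heavy atoms by element → C:9, F:1, I:1, N:1, O:2.
Total: 14.

14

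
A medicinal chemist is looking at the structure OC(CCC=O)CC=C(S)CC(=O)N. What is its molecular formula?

Walk through each heavy atom and fill implicit hydrogens from standard valence (C 4, N 3, O 2, S 2, halogen 1):
  atom 1: O, bond orders sum to 1 (valence 2) → 1 H
  atom 2: C, bond orders sum to 3 (valence 4) → 1 H
  atom 3: C, bond orders sum to 2 (valence 4) → 2 H
  atom 4: C, bond orders sum to 2 (valence 4) → 2 H
  atom 5: C, bond orders sum to 3 (valence 4) → 1 H
  atom 6: O, bond orders sum to 2 (valence 2) → 0 H
  atom 7: C, bond orders sum to 2 (valence 4) → 2 H
  atom 8: C, bond orders sum to 3 (valence 4) → 1 H
  atom 9: C, bond orders sum to 4 (valence 4) → 0 H
  atom 10: S, bond orders sum to 1 (valence 2) → 1 H
  atom 11: C, bond orders sum to 2 (valence 4) → 2 H
  atom 12: C, bond orders sum to 4 (valence 4) → 0 H
  atom 13: O, bond orders sum to 2 (valence 2) → 0 H
  atom 14: N, bond orders sum to 1 (valence 3) → 2 H
Totals → C:9, H:15, N:1, O:3, S:1.
In Hill order: C9H15NO3S.

C9H15NO3S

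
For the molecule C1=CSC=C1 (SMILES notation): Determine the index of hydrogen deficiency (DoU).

3

Degree of unsaturation = (number of rings) + (number of π bonds).
Ring closures in the SMILES: 1.
π bonds: 2 double bonds (each 1 DoU) → 2 DoU from unsaturation.
Total DoU = 1 + 2 = 3.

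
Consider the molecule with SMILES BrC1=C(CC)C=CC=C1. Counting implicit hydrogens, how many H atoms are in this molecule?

9

Walk through each heavy atom and fill implicit hydrogens from standard valence (C 4, N 3, O 2, S 2, halogen 1):
  atom 1: Br (halogen, monovalent) → 0 H
  atom 2: C, bond orders sum to 4 (valence 4) → 0 H
  atom 3: C, bond orders sum to 4 (valence 4) → 0 H
  atom 4: C, bond orders sum to 2 (valence 4) → 2 H
  atom 5: C, bond orders sum to 1 (valence 4) → 3 H
  atom 6: C, bond orders sum to 3 (valence 4) → 1 H
  atom 7: C, bond orders sum to 3 (valence 4) → 1 H
  atom 8: C, bond orders sum to 3 (valence 4) → 1 H
  atom 9: C, bond orders sum to 3 (valence 4) → 1 H
Total hydrogens: 9.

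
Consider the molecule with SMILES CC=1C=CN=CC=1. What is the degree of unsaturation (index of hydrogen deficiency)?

Degree of unsaturation = (number of rings) + (number of π bonds).
Ring closures in the SMILES: 1.
π bonds: 3 double bonds (each 1 DoU) → 3 DoU from unsaturation.
Total DoU = 1 + 3 = 4.

4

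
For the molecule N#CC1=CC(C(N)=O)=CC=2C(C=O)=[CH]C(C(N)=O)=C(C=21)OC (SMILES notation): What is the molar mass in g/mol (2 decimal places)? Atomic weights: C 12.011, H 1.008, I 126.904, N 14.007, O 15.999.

First, the molecular formula is C15H11N3O4 (counting implicit H from valence).
  C: 15 × 12.011 = 180.165
  H: 11 × 1.008 = 11.088
  N: 3 × 14.007 = 42.021
  O: 4 × 15.999 = 63.996
Sum: 15×12.011 + 11×1.008 + 3×14.007 + 4×15.999 = 297.270 → 297.27 g/mol.

297.27 g/mol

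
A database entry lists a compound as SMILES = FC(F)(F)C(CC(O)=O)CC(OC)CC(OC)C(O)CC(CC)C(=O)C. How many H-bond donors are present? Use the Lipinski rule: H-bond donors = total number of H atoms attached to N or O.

2

Donors: find every N or O and count the H atoms it carries.
  atom 8 (O): bond orders sum to 1 → 1 H
  atom 9 (O): bond orders sum to 2 → 0 H
  atom 12 (O): bond orders sum to 2 → 0 H
  atom 16 (O): bond orders sum to 2 → 0 H
  atom 19 (O): bond orders sum to 1 → 1 H
  atom 25 (O): bond orders sum to 2 → 0 H
Lipinski HBD = 2.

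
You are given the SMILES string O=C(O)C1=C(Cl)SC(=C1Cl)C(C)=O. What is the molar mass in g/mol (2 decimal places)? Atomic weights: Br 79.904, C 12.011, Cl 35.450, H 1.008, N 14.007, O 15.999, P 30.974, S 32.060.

First, the molecular formula is C7H4Cl2O3S (counting implicit H from valence).
  C: 7 × 12.011 = 84.077
  Cl: 2 × 35.450 = 70.900
  H: 4 × 1.008 = 4.032
  O: 3 × 15.999 = 47.997
  S: 1 × 32.060 = 32.060
Sum: 7×12.011 + 2×35.450 + 4×1.008 + 3×15.999 + 1×32.060 = 239.066 → 239.07 g/mol.

239.07 g/mol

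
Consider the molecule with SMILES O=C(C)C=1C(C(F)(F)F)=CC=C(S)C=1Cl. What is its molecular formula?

Walk through each heavy atom and fill implicit hydrogens from standard valence (C 4, N 3, O 2, S 2, halogen 1):
  atom 1: O, bond orders sum to 2 (valence 2) → 0 H
  atom 2: C, bond orders sum to 4 (valence 4) → 0 H
  atom 3: C, bond orders sum to 1 (valence 4) → 3 H
  atom 4: C, bond orders sum to 4 (valence 4) → 0 H
  atom 5: C, bond orders sum to 4 (valence 4) → 0 H
  atom 6: C, bond orders sum to 4 (valence 4) → 0 H
  atom 7: F (halogen, monovalent) → 0 H
  atom 8: F (halogen, monovalent) → 0 H
  atom 9: F (halogen, monovalent) → 0 H
  atom 10: C, bond orders sum to 3 (valence 4) → 1 H
  atom 11: C, bond orders sum to 3 (valence 4) → 1 H
  atom 12: C, bond orders sum to 4 (valence 4) → 0 H
  atom 13: S, bond orders sum to 1 (valence 2) → 1 H
  atom 14: C, bond orders sum to 4 (valence 4) → 0 H
  atom 15: Cl (halogen, monovalent) → 0 H
Totals → C:9, H:6, Cl:1, F:3, O:1, S:1.
In Hill order: C9H6ClF3OS.

C9H6ClF3OS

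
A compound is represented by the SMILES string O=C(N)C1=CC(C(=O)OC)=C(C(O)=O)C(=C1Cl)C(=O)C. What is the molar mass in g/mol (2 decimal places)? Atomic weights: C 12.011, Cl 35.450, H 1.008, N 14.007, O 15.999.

299.66 g/mol

First, the molecular formula is C12H10ClNO6 (counting implicit H from valence).
  C: 12 × 12.011 = 144.132
  Cl: 1 × 35.450 = 35.450
  H: 10 × 1.008 = 10.080
  N: 1 × 14.007 = 14.007
  O: 6 × 15.999 = 95.994
Sum: 12×12.011 + 1×35.450 + 10×1.008 + 1×14.007 + 6×15.999 = 299.663 → 299.66 g/mol.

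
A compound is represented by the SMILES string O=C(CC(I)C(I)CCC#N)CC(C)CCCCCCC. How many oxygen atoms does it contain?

1

Scan the SMILES for O atoms (remember two-letter symbols like Cl and Br are single atoms).
Oxygen count: 1.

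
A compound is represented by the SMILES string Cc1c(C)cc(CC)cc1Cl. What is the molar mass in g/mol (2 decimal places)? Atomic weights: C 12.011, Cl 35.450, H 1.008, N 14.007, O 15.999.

First, the molecular formula is C10H13Cl (counting implicit H from valence).
  C: 10 × 12.011 = 120.110
  Cl: 1 × 35.450 = 35.450
  H: 13 × 1.008 = 13.104
Sum: 10×12.011 + 1×35.450 + 13×1.008 = 168.664 → 168.66 g/mol.

168.66 g/mol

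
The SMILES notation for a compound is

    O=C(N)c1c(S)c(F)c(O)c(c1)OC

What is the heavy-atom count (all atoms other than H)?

Every atom symbol written in the SMILES (organic subset) is one heavy atom; implicit H are not written.
Heavy atoms by element → C:8, F:1, N:1, O:3, S:1.
Total: 14.

14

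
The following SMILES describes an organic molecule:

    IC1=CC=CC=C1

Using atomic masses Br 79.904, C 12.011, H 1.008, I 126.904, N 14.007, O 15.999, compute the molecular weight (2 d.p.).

204.01 g/mol

First, the molecular formula is C6H5I (counting implicit H from valence).
  C: 6 × 12.011 = 72.066
  H: 5 × 1.008 = 5.040
  I: 1 × 126.904 = 126.904
Sum: 6×12.011 + 5×1.008 + 1×126.904 = 204.010 → 204.01 g/mol.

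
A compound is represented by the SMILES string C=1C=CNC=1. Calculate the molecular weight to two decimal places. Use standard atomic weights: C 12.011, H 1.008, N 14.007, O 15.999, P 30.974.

67.09 g/mol

First, the molecular formula is C4H5N (counting implicit H from valence).
  C: 4 × 12.011 = 48.044
  H: 5 × 1.008 = 5.040
  N: 1 × 14.007 = 14.007
Sum: 4×12.011 + 5×1.008 + 1×14.007 = 67.091 → 67.09 g/mol.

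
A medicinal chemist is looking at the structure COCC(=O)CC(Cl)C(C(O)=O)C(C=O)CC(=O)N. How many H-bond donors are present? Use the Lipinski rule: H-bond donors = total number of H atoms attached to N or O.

3

Donors: find every N or O and count the H atoms it carries.
  atom 2 (O): bond orders sum to 2 → 0 H
  atom 5 (O): bond orders sum to 2 → 0 H
  atom 11 (O): bond orders sum to 1 → 1 H
  atom 12 (O): bond orders sum to 2 → 0 H
  atom 15 (O): bond orders sum to 2 → 0 H
  atom 18 (O): bond orders sum to 2 → 0 H
  atom 19 (N): bond orders sum to 1 → 2 H
Lipinski HBD = 3.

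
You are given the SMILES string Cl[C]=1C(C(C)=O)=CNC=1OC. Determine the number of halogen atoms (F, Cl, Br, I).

1

Halogen atoms appear at heavy-atom position 1 (1×Cl).
Other groups present: 1 ether, 1 ketone.
Halogen count: 1.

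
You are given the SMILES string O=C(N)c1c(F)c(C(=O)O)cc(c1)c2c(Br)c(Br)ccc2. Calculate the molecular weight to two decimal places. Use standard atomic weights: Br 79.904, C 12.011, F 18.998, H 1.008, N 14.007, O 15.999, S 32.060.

First, the molecular formula is C14H8Br2FNO3 (counting implicit H from valence).
  Br: 2 × 79.904 = 159.808
  C: 14 × 12.011 = 168.154
  F: 1 × 18.998 = 18.998
  H: 8 × 1.008 = 8.064
  N: 1 × 14.007 = 14.007
  O: 3 × 15.999 = 47.997
Sum: 2×79.904 + 14×12.011 + 1×18.998 + 8×1.008 + 1×14.007 + 3×15.999 = 417.028 → 417.03 g/mol.

417.03 g/mol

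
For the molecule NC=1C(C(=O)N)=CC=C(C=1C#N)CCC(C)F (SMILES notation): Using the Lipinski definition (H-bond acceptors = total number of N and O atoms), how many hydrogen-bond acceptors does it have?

4

N atoms: 3; O atoms: 1.
Lipinski HBA = 3 + 1 = 4.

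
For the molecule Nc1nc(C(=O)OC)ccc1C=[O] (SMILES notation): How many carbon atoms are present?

Count every carbon token in the SMILES (each C, including those in ring-closure positions and inside branches).
Carbon count: 8.

8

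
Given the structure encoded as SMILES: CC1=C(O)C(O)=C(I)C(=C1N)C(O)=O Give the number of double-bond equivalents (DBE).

Molecular formula: C8H8INO4.
DoU = (2C + 2 + N − H − X) / 2, where X is the halogen count and O/S are ignored.
    = (2·8 + 2 + 1 − 8 − 1) / 2 = 10 / 2 = 5.

5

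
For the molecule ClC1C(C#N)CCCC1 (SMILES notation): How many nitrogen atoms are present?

1

Scan the SMILES for N atoms (remember two-letter symbols like Cl and Br are single atoms).
Nitrogen count: 1.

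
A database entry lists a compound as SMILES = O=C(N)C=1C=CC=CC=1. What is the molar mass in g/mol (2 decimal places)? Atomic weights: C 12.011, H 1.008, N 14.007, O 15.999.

121.14 g/mol

First, the molecular formula is C7H7NO (counting implicit H from valence).
  C: 7 × 12.011 = 84.077
  H: 7 × 1.008 = 7.056
  N: 1 × 14.007 = 14.007
  O: 1 × 15.999 = 15.999
Sum: 7×12.011 + 7×1.008 + 1×14.007 + 1×15.999 = 121.139 → 121.14 g/mol.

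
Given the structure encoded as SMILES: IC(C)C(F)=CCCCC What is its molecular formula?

Walk through each heavy atom and fill implicit hydrogens from standard valence (C 4, N 3, O 2, S 2, halogen 1):
  atom 1: I (halogen, monovalent) → 0 H
  atom 2: C, bond orders sum to 3 (valence 4) → 1 H
  atom 3: C, bond orders sum to 1 (valence 4) → 3 H
  atom 4: C, bond orders sum to 4 (valence 4) → 0 H
  atom 5: F (halogen, monovalent) → 0 H
  atom 6: C, bond orders sum to 3 (valence 4) → 1 H
  atom 7: C, bond orders sum to 2 (valence 4) → 2 H
  atom 8: C, bond orders sum to 2 (valence 4) → 2 H
  atom 9: C, bond orders sum to 2 (valence 4) → 2 H
  atom 10: C, bond orders sum to 1 (valence 4) → 3 H
Totals → C:8, H:14, F:1, I:1.

C8H14FI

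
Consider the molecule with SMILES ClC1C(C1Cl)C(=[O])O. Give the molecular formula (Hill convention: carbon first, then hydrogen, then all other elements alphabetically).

C4H4Cl2O2

Walk through each heavy atom and fill implicit hydrogens from standard valence (C 4, N 3, O 2, S 2, halogen 1):
  atom 1: Cl (halogen, monovalent) → 0 H
  atom 2: C, bond orders sum to 3 (valence 4) → 1 H
  atom 3: C, bond orders sum to 3 (valence 4) → 1 H
  atom 4: C, bond orders sum to 3 (valence 4) → 1 H
  atom 5: Cl (halogen, monovalent) → 0 H
  atom 6: C, bond orders sum to 4 (valence 4) → 0 H
  atom 7: O with explicit H count 0
  atom 8: O, bond orders sum to 1 (valence 2) → 1 H
Totals → C:4, H:4, Cl:2, O:2.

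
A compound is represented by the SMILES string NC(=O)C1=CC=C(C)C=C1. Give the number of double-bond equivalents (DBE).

5

Degree of unsaturation = (number of rings) + (number of π bonds).
Ring closures in the SMILES: 1.
π bonds: 4 double bonds (each 1 DoU) → 4 DoU from unsaturation.
Total DoU = 1 + 4 = 5.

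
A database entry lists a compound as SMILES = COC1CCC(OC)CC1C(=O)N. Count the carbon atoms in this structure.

Count every carbon token in the SMILES (each C, including those in ring-closure positions and inside branches).
Carbon count: 9.

9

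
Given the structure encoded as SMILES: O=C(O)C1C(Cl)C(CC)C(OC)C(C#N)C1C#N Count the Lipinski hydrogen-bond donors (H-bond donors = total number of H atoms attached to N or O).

Donors: find every N or O and count the H atoms it carries.
  atom 1 (O): bond orders sum to 2 → 0 H
  atom 3 (O): bond orders sum to 1 → 1 H
  atom 11 (O): bond orders sum to 2 → 0 H
  atom 15 (N): bond orders sum to 3 → 0 H
  atom 18 (N): bond orders sum to 3 → 0 H
Lipinski HBD = 1.

1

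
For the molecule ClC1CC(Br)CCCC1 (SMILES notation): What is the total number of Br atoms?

Scan the SMILES for Br atoms (remember two-letter symbols like Cl and Br are single atoms).
Bromine count: 1.

1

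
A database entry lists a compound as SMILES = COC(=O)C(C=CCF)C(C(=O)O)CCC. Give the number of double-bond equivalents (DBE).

3

Degree of unsaturation = (number of rings) + (number of π bonds).
Ring closures in the SMILES: 0.
π bonds: 3 double bonds (each 1 DoU) → 3 DoU from unsaturation.
Total DoU = 0 + 3 = 3.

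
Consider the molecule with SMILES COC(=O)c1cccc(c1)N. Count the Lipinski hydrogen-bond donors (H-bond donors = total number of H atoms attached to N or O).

Donors: find every N or O and count the H atoms it carries.
  atom 2 (O): bond orders sum to 2 → 0 H
  atom 4 (O): bond orders sum to 2 → 0 H
  atom 11 (N): bond orders sum to 1 → 2 H
Lipinski HBD = 2.

2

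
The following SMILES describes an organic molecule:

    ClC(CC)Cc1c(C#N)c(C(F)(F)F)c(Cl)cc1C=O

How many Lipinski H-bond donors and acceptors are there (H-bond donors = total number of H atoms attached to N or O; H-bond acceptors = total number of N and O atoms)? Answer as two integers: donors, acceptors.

0, 2

Donors: find every N or O and count the H atoms it carries.
  atom 9 (N): bond orders sum to 3 → 0 H
  atom 20 (O): bond orders sum to 2 → 0 H
Lipinski HBD = 0.
Acceptors: N atoms = 1, O atoms = 1 → HBA = 2.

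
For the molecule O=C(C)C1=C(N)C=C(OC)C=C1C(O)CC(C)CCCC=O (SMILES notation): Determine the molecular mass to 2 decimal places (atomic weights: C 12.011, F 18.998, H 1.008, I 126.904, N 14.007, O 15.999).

307.39 g/mol

First, the molecular formula is C17H25NO4 (counting implicit H from valence).
  C: 17 × 12.011 = 204.187
  H: 25 × 1.008 = 25.200
  N: 1 × 14.007 = 14.007
  O: 4 × 15.999 = 63.996
Sum: 17×12.011 + 25×1.008 + 1×14.007 + 4×15.999 = 307.390 → 307.39 g/mol.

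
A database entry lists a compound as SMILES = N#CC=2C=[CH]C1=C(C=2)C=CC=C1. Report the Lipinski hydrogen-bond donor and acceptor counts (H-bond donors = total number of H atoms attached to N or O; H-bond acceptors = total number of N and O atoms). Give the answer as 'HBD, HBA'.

Donors: find every N or O and count the H atoms it carries.
  atom 1 (N): bond orders sum to 3 → 0 H
Lipinski HBD = 0.
Acceptors: N atoms = 1, O atoms = 0 → HBA = 1.

0, 1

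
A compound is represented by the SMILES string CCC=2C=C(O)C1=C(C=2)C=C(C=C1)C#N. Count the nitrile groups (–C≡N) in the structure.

1

The nitrile motif appears at heavy-atom position 14 in the SMILES.
Other groups present: 1 hydroxyl.
Nitrile count: 1.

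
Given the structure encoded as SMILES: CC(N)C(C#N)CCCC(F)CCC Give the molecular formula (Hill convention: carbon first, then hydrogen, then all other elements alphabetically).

Walk through each heavy atom and fill implicit hydrogens from standard valence (C 4, N 3, O 2, S 2, halogen 1):
  atom 1: C, bond orders sum to 1 (valence 4) → 3 H
  atom 2: C, bond orders sum to 3 (valence 4) → 1 H
  atom 3: N, bond orders sum to 1 (valence 3) → 2 H
  atom 4: C, bond orders sum to 3 (valence 4) → 1 H
  atom 5: C, bond orders sum to 4 (valence 4) → 0 H
  atom 6: N, bond orders sum to 3 (valence 3) → 0 H
  atom 7: C, bond orders sum to 2 (valence 4) → 2 H
  atom 8: C, bond orders sum to 2 (valence 4) → 2 H
  atom 9: C, bond orders sum to 2 (valence 4) → 2 H
  atom 10: C, bond orders sum to 3 (valence 4) → 1 H
  atom 11: F (halogen, monovalent) → 0 H
  atom 12: C, bond orders sum to 2 (valence 4) → 2 H
  atom 13: C, bond orders sum to 2 (valence 4) → 2 H
  atom 14: C, bond orders sum to 1 (valence 4) → 3 H
Totals → C:11, H:21, F:1, N:2.

C11H21FN2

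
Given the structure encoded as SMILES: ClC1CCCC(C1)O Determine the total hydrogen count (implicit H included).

11

Walk through each heavy atom and fill implicit hydrogens from standard valence (C 4, N 3, O 2, S 2, halogen 1):
  atom 1: Cl (halogen, monovalent) → 0 H
  atom 2: C, bond orders sum to 3 (valence 4) → 1 H
  atom 3: C, bond orders sum to 2 (valence 4) → 2 H
  atom 4: C, bond orders sum to 2 (valence 4) → 2 H
  atom 5: C, bond orders sum to 2 (valence 4) → 2 H
  atom 6: C, bond orders sum to 3 (valence 4) → 1 H
  atom 7: C, bond orders sum to 2 (valence 4) → 2 H
  atom 8: O, bond orders sum to 1 (valence 2) → 1 H
Total hydrogens: 11.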